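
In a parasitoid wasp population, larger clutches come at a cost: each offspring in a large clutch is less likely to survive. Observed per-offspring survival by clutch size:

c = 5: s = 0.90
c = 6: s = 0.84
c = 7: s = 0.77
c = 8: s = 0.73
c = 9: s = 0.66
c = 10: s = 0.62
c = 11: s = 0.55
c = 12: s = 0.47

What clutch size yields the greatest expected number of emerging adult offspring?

10

Expected emerging adult offspring = c × s(c):
  c=5: 5 × 0.90 = 4.500
  c=6: 6 × 0.84 = 5.040
  c=7: 7 × 0.77 = 5.390
  c=8: 8 × 0.73 = 5.840
  c=9: 9 × 0.66 = 5.940
  c=10: 10 × 0.62 = 6.200
  c=11: 11 × 0.55 = 6.050
  c=12: 12 × 0.47 = 5.640
Maximum at c = 10 (6.200 emerging adult offspring).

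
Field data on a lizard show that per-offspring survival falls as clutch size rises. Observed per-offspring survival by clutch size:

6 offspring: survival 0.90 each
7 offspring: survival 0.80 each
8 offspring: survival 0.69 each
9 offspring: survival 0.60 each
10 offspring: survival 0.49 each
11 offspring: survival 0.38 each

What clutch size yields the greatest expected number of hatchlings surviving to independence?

Expected hatchlings surviving to independence = c × s(c):
  c=6: 6 × 0.90 = 5.400
  c=7: 7 × 0.80 = 5.600
  c=8: 8 × 0.69 = 5.520
  c=9: 9 × 0.60 = 5.400
  c=10: 10 × 0.49 = 4.900
  c=11: 11 × 0.38 = 4.180
Maximum at c = 7 (5.600 hatchlings surviving to independence).

7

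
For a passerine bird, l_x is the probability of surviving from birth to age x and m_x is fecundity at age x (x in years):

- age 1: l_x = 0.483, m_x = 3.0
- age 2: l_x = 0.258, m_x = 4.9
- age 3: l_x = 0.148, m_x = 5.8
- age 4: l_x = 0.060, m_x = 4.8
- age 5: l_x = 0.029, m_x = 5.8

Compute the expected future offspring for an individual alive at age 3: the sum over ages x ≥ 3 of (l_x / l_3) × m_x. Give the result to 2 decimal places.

8.88

l_3 = 0.148. Conditional survival from age 3 to x is l_x / l_3.
  x=3: (0.148/0.148) × 5.8 = 5.8000
  x=4: (0.060/0.148) × 4.8 = 1.9459
  x=5: (0.029/0.148) × 5.8 = 1.1365
Sum = 5.8000 + 1.9459 + 1.1365 = 8.8824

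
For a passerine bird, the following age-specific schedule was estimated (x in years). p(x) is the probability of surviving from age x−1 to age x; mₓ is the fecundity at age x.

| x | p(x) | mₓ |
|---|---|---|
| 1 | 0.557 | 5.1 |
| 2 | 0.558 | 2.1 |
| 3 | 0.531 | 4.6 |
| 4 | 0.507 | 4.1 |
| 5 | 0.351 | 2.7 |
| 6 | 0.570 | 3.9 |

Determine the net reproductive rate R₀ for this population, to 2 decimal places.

Survivorship from birth: l_x = p_1·p_2·…·p_x.
  l_1 = 0.55700
  l_2 = 0.31081
  l_3 = 0.16504
  l_4 = 0.08367
  l_5 = 0.02937
  l_6 = 0.01674
R₀ = Σ l_x mₓ:
  age 1: 0.55700 × 5.1 = 2.8407
  age 2: 0.31081 × 2.1 = 0.6527
  age 3: 0.16504 × 4.6 = 0.7592
  age 4: 0.08367 × 4.1 = 0.3430
  age 5: 0.02937 × 2.7 = 0.0793
  age 6: 0.01674 × 3.9 = 0.0653
R₀ = 2.8407 + 0.6527 + 0.7592 + 0.3430 + 0.0793 + 0.0653 = 4.7402

4.74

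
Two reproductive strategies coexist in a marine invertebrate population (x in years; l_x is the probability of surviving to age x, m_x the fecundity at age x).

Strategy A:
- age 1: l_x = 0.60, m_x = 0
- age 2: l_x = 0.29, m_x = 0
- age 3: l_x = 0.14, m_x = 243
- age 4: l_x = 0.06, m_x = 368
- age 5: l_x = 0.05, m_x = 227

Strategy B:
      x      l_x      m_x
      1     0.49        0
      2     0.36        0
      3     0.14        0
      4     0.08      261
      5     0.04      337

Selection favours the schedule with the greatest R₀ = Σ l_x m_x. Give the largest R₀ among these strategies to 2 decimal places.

67.45

Strategy A: R₀ = 0.60×0 + 0.29×0 + 0.14×243 + 0.06×368 + 0.05×227 = 67.4500
Strategy B: R₀ = 0.49×0 + 0.36×0 + 0.14×0 + 0.08×261 + 0.04×337 = 34.3600
Highest R₀: strategy A with 67.4500.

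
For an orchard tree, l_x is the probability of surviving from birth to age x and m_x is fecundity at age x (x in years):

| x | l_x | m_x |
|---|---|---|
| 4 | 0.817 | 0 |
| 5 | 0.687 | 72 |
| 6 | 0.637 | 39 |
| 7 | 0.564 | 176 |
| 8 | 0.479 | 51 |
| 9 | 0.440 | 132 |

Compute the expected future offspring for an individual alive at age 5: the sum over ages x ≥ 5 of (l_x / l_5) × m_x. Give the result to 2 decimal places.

372.75

l_5 = 0.687. Conditional survival from age 5 to x is l_x / l_5.
  x=5: (0.687/0.687) × 72 = 72.0000
  x=6: (0.637/0.687) × 39 = 36.1616
  x=7: (0.564/0.687) × 176 = 144.4891
  x=8: (0.479/0.687) × 51 = 35.5590
  x=9: (0.440/0.687) × 132 = 84.5415
Sum = 72.0000 + 36.1616 + 144.4891 + 35.5590 + 84.5415 = 372.7511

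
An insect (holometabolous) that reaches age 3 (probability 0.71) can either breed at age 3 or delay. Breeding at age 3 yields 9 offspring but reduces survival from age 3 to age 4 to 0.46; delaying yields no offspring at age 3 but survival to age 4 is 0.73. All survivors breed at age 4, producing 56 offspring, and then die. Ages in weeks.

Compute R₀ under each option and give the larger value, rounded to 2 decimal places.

breed at age 3: R₀ = 0.71 × (9 + 0.46 × 56) = 0.71 × 34.7600 = 24.6796
delay to age 4: R₀ = 0.71 × (0.73 × 56) = 0.71 × 40.8800 = 29.0248
Higher: delay to age 4 (29.0248).

29.02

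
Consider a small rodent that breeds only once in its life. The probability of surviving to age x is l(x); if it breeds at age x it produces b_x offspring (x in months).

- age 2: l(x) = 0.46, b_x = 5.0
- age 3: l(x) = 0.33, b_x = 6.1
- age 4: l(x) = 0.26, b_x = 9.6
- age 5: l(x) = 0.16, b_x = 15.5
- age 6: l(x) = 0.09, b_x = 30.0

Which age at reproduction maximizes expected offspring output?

6

Expected offspring if breeding at age x = l(x) × b_x:
  age 2: 0.46 × 5.0 = 2.300
  age 3: 0.33 × 6.1 = 2.013
  age 4: 0.26 × 9.6 = 2.496
  age 5: 0.16 × 15.5 = 2.480
  age 6: 0.09 × 30.0 = 2.700
Maximum at age 6 (2.700).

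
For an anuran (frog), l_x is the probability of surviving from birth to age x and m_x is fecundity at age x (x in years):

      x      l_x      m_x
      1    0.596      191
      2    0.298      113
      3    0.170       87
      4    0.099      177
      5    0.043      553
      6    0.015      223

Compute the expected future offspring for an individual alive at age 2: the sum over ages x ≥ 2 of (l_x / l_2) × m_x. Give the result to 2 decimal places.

312.45

l_2 = 0.298. Conditional survival from age 2 to x is l_x / l_2.
  x=2: (0.298/0.298) × 113 = 113.0000
  x=3: (0.170/0.298) × 87 = 49.6309
  x=4: (0.099/0.298) × 177 = 58.8020
  x=5: (0.043/0.298) × 553 = 79.7953
  x=6: (0.015/0.298) × 223 = 11.2248
Sum = 113.0000 + 49.6309 + 58.8020 + 79.7953 + 11.2248 = 312.4530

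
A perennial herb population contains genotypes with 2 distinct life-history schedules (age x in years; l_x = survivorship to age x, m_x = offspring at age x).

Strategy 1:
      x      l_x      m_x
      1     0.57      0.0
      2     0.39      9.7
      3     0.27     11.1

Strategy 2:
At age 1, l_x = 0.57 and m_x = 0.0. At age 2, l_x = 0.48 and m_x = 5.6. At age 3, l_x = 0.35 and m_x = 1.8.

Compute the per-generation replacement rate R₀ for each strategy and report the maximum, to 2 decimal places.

Strategy 1: R₀ = 0.57×0.0 + 0.39×9.7 + 0.27×11.1 = 6.7800
Strategy 2: R₀ = 0.57×0.0 + 0.48×5.6 + 0.35×1.8 = 3.3180
Highest R₀: strategy 1 with 6.7800.

6.78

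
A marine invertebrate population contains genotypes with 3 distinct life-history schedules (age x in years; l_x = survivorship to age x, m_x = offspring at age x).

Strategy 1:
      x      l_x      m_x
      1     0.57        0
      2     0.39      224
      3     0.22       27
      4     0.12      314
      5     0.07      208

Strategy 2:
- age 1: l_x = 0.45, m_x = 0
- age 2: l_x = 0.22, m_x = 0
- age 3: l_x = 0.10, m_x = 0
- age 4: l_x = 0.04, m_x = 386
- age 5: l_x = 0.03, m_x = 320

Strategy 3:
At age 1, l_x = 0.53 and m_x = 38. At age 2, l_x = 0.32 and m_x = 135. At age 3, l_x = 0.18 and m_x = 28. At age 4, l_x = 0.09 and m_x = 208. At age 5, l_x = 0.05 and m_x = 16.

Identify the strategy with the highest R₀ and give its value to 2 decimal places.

145.54

Strategy 1: R₀ = 0.57×0 + 0.39×224 + 0.22×27 + 0.12×314 + 0.07×208 = 145.5400
Strategy 2: R₀ = 0.45×0 + 0.22×0 + 0.10×0 + 0.04×386 + 0.03×320 = 25.0400
Strategy 3: R₀ = 0.53×38 + 0.32×135 + 0.18×28 + 0.09×208 + 0.05×16 = 87.9000
Highest R₀: strategy 1 with 145.5400.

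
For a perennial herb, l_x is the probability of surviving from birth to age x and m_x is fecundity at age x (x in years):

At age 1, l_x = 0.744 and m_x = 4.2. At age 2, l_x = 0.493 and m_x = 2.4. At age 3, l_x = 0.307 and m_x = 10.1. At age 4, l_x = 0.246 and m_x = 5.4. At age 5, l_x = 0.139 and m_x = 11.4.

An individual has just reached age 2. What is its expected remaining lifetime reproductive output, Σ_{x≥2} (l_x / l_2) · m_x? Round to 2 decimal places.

l_2 = 0.493. Conditional survival from age 2 to x is l_x / l_2.
  x=2: (0.493/0.493) × 2.4 = 2.4000
  x=3: (0.307/0.493) × 10.1 = 6.2895
  x=4: (0.246/0.493) × 5.4 = 2.6945
  x=5: (0.139/0.493) × 11.4 = 3.2142
Sum = 2.4000 + 6.2895 + 2.6945 + 3.2142 = 14.5982

14.60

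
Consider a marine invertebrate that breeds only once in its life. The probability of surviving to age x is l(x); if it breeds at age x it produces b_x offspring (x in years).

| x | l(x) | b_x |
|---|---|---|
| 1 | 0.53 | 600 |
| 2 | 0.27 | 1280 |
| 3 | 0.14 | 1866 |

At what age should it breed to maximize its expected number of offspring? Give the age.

Expected offspring if breeding at age x = l(x) × b_x:
  age 1: 0.53 × 600 = 318.000
  age 2: 0.27 × 1280 = 345.600
  age 3: 0.14 × 1866 = 261.240
Maximum at age 2 (345.600).

2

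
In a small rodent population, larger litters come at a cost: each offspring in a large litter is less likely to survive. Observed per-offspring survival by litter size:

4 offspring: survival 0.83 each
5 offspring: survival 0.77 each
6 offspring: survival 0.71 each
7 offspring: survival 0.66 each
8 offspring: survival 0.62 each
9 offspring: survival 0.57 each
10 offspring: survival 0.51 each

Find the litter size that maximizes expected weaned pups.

Expected weaned pups = c × s(c):
  c=4: 4 × 0.83 = 3.320
  c=5: 5 × 0.77 = 3.850
  c=6: 6 × 0.71 = 4.260
  c=7: 7 × 0.66 = 4.620
  c=8: 8 × 0.62 = 4.960
  c=9: 9 × 0.57 = 5.130
  c=10: 10 × 0.51 = 5.100
Maximum at c = 9 (5.130 weaned pups).

9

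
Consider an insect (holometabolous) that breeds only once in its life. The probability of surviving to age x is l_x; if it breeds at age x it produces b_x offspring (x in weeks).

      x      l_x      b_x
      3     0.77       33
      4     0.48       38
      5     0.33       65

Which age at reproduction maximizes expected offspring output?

Expected offspring if breeding at age x = l_x × b_x:
  age 3: 0.77 × 33 = 25.410
  age 4: 0.48 × 38 = 18.240
  age 5: 0.33 × 65 = 21.450
Maximum at age 3 (25.410).

3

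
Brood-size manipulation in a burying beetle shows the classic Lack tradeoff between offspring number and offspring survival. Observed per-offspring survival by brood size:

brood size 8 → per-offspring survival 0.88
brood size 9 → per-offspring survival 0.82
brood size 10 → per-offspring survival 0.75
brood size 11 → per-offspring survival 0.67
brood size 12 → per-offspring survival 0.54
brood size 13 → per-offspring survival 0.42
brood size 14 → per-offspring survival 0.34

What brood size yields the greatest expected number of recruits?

Expected recruits = c × s(c):
  c=8: 8 × 0.88 = 7.040
  c=9: 9 × 0.82 = 7.380
  c=10: 10 × 0.75 = 7.500
  c=11: 11 × 0.67 = 7.370
  c=12: 12 × 0.54 = 6.480
  c=13: 13 × 0.42 = 5.460
  c=14: 14 × 0.34 = 4.760
Maximum at c = 10 (7.500 recruits).

10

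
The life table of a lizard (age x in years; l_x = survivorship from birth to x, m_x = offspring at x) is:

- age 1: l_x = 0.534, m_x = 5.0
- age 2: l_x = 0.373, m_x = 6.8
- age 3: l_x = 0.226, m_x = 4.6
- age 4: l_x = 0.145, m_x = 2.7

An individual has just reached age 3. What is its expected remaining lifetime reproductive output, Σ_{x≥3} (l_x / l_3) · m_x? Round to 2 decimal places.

l_3 = 0.226. Conditional survival from age 3 to x is l_x / l_3.
  x=3: (0.226/0.226) × 4.6 = 4.6000
  x=4: (0.145/0.226) × 2.7 = 1.7323
Sum = 4.6000 + 1.7323 = 6.3323

6.33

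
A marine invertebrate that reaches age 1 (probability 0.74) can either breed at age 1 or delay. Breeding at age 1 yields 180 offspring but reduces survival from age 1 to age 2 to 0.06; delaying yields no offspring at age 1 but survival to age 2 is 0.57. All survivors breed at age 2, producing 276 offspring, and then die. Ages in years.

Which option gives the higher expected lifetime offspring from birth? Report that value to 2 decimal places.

breed at age 1: R₀ = 0.74 × (180 + 0.06 × 276) = 0.74 × 196.5600 = 145.4544
delay to age 2: R₀ = 0.74 × (0.57 × 276) = 0.74 × 157.3200 = 116.4168
Higher: breed at age 1 (145.4544).

145.45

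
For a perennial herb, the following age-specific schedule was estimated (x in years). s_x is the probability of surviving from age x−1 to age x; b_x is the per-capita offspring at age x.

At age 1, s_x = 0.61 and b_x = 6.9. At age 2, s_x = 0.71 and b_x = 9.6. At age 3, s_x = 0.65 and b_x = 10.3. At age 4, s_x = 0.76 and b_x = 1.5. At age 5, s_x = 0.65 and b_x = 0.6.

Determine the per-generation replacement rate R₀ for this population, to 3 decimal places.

Survivorship from birth: l_x = s_1·s_2·…·s_x.
  l_1 = 0.61000
  l_2 = 0.43310
  l_3 = 0.28152
  l_4 = 0.21395
  l_5 = 0.13907
R₀ = Σ l_x b_x:
  age 1: 0.61000 × 6.9 = 4.2090
  age 2: 0.43310 × 9.6 = 4.1578
  age 3: 0.28152 × 10.3 = 2.8997
  age 4: 0.21395 × 1.5 = 0.3209
  age 5: 0.13907 × 0.6 = 0.0834
R₀ = 4.2090 + 4.1578 + 2.8997 + 0.3209 + 0.0834 = 11.6708

11.671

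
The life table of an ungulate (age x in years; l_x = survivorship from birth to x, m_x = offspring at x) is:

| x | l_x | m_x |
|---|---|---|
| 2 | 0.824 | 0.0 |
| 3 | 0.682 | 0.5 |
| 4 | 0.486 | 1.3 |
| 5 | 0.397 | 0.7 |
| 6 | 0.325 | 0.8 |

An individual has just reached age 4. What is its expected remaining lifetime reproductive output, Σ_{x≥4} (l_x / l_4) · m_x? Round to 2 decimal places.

2.41

l_4 = 0.486. Conditional survival from age 4 to x is l_x / l_4.
  x=4: (0.486/0.486) × 1.3 = 1.3000
  x=5: (0.397/0.486) × 0.7 = 0.5718
  x=6: (0.325/0.486) × 0.8 = 0.5350
Sum = 1.3000 + 0.5718 + 0.5350 = 2.4068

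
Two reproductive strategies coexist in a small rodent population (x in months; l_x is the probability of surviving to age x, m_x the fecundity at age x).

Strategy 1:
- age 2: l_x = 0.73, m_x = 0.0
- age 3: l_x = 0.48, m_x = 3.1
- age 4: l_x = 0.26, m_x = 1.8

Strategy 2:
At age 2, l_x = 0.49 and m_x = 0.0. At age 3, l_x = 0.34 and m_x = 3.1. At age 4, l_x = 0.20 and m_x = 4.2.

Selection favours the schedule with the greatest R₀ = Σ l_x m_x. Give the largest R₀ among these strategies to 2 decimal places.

Strategy 1: R₀ = 0.73×0.0 + 0.48×3.1 + 0.26×1.8 = 1.9560
Strategy 2: R₀ = 0.49×0.0 + 0.34×3.1 + 0.20×4.2 = 1.8940
Highest R₀: strategy 1 with 1.9560.

1.96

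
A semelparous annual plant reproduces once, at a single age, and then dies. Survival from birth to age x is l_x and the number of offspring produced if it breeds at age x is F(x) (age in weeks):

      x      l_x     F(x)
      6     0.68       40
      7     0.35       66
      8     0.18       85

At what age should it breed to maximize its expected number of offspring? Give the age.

6

Expected offspring if breeding at age x = l_x × F(x):
  age 6: 0.68 × 40 = 27.200
  age 7: 0.35 × 66 = 23.100
  age 8: 0.18 × 85 = 15.300
Maximum at age 6 (27.200).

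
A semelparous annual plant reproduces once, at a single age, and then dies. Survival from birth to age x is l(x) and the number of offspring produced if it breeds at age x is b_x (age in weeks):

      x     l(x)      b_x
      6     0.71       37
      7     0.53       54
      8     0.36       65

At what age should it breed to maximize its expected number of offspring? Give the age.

7

Expected offspring if breeding at age x = l(x) × b_x:
  age 6: 0.71 × 37 = 26.270
  age 7: 0.53 × 54 = 28.620
  age 8: 0.36 × 65 = 23.400
Maximum at age 7 (28.620).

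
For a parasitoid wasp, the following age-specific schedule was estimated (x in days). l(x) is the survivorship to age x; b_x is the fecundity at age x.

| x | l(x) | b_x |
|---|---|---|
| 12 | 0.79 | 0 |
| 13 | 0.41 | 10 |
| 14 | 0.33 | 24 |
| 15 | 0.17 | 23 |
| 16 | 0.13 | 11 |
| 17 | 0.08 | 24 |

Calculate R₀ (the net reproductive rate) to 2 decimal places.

19.28

R₀ = Σ l(x) b_x:
  age 12: 0.79 × 0 = 0.0000
  age 13: 0.41 × 10 = 4.1000
  age 14: 0.33 × 24 = 7.9200
  age 15: 0.17 × 23 = 3.9100
  age 16: 0.13 × 11 = 1.4300
  age 17: 0.08 × 24 = 1.9200
R₀ = 0.0000 + 4.1000 + 7.9200 + 3.9100 + 1.4300 + 1.9200 = 19.2800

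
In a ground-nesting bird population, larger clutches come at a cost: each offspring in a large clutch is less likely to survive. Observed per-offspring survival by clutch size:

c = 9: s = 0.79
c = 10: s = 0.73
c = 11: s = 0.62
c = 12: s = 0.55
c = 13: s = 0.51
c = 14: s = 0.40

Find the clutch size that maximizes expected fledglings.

Expected fledglings = c × s(c):
  c=9: 9 × 0.79 = 7.110
  c=10: 10 × 0.73 = 7.300
  c=11: 11 × 0.62 = 6.820
  c=12: 12 × 0.55 = 6.600
  c=13: 13 × 0.51 = 6.630
  c=14: 14 × 0.40 = 5.600
Maximum at c = 10 (7.300 fledglings).

10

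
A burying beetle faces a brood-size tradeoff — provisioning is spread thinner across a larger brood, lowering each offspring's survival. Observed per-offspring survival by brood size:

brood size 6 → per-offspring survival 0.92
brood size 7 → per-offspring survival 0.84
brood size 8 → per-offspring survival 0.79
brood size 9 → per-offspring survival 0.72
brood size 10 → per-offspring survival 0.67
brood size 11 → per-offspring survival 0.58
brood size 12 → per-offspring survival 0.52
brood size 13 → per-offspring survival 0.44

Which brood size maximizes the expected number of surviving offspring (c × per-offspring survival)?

10

Expected surviving offspring = c × s(c):
  c=6: 6 × 0.92 = 5.520
  c=7: 7 × 0.84 = 5.880
  c=8: 8 × 0.79 = 6.320
  c=9: 9 × 0.72 = 6.480
  c=10: 10 × 0.67 = 6.700
  c=11: 11 × 0.58 = 6.380
  c=12: 12 × 0.52 = 6.240
  c=13: 13 × 0.44 = 5.720
Maximum at c = 10 (6.700 surviving offspring).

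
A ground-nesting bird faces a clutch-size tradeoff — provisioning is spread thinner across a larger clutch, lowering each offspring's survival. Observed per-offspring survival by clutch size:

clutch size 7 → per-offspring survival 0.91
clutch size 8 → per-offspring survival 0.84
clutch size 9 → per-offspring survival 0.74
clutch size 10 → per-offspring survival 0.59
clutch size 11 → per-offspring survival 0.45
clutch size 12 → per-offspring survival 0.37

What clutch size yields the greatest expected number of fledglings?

8

Expected fledglings = c × s(c):
  c=7: 7 × 0.91 = 6.370
  c=8: 8 × 0.84 = 6.720
  c=9: 9 × 0.74 = 6.660
  c=10: 10 × 0.59 = 5.900
  c=11: 11 × 0.45 = 4.950
  c=12: 12 × 0.37 = 4.440
Maximum at c = 8 (6.720 fledglings).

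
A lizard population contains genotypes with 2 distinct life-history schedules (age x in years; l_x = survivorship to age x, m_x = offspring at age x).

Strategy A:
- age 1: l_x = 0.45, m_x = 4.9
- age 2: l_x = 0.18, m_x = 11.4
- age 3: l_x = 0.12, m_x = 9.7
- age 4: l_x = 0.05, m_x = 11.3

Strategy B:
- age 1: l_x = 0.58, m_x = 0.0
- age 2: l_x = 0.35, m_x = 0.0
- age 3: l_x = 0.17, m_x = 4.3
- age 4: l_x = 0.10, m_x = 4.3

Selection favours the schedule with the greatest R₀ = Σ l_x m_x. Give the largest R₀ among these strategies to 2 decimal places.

5.99

Strategy A: R₀ = 0.45×4.9 + 0.18×11.4 + 0.12×9.7 + 0.05×11.3 = 5.9860
Strategy B: R₀ = 0.58×0.0 + 0.35×0.0 + 0.17×4.3 + 0.10×4.3 = 1.1610
Highest R₀: strategy A with 5.9860.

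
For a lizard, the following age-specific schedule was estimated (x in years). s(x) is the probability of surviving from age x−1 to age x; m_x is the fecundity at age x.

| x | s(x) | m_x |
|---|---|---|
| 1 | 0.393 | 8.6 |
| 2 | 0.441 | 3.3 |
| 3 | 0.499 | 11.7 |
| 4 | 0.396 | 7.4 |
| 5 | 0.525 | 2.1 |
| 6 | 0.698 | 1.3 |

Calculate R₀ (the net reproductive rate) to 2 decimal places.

5.27

Survivorship from birth: l_x = s_1·s_2·…·s_x.
  l_1 = 0.39300
  l_2 = 0.17331
  l_3 = 0.08648
  l_4 = 0.03425
  l_5 = 0.01798
  l_6 = 0.01255
R₀ = Σ l_x m_x:
  age 1: 0.39300 × 8.6 = 3.3798
  age 2: 0.17331 × 3.3 = 0.5719
  age 3: 0.08648 × 11.7 = 1.0118
  age 4: 0.03425 × 7.4 = 0.2535
  age 5: 0.01798 × 2.1 = 0.0378
  age 6: 0.01255 × 1.3 = 0.0163
R₀ = 3.3798 + 0.5719 + 1.0118 + 0.2535 + 0.0378 + 0.0163 = 5.2711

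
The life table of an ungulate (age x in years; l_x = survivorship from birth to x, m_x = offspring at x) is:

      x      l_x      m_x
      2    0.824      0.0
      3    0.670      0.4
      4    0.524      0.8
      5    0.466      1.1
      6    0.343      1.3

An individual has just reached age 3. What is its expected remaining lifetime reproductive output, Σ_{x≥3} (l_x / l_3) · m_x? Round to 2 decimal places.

l_3 = 0.670. Conditional survival from age 3 to x is l_x / l_3.
  x=3: (0.670/0.670) × 0.4 = 0.4000
  x=4: (0.524/0.670) × 0.8 = 0.6257
  x=5: (0.466/0.670) × 1.1 = 0.7651
  x=6: (0.343/0.670) × 1.3 = 0.6655
Sum = 0.4000 + 0.6257 + 0.7651 + 0.6655 = 2.4563

2.46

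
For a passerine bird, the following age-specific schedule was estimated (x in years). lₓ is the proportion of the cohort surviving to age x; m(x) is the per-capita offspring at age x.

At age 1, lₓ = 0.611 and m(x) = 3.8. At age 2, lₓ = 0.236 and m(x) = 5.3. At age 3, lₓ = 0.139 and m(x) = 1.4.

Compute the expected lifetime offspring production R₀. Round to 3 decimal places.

R₀ = Σ lₓ m(x):
  age 1: 0.611 × 3.8 = 2.3218
  age 2: 0.236 × 5.3 = 1.2508
  age 3: 0.139 × 1.4 = 0.1946
R₀ = 2.3218 + 1.2508 + 0.1946 = 3.7672

3.767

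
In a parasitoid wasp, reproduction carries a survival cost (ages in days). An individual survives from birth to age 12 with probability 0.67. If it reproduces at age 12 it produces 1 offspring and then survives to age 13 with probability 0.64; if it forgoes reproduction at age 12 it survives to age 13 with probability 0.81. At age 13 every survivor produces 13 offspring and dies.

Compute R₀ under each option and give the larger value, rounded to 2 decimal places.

7.06

breed at age 12: R₀ = 0.67 × (1 + 0.64 × 13) = 0.67 × 9.3200 = 6.2444
delay to age 13: R₀ = 0.67 × (0.81 × 13) = 0.67 × 10.5300 = 7.0551
Higher: delay to age 13 (7.0551).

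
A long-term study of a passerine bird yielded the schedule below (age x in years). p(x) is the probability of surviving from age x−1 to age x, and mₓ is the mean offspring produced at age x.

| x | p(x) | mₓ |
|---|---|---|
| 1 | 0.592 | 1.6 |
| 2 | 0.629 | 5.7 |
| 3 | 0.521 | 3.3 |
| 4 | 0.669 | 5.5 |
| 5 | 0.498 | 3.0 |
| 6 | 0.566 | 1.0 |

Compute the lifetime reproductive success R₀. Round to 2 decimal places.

Survivorship from birth: l_x = p_1·p_2·…·p_x.
  l_1 = 0.59200
  l_2 = 0.37237
  l_3 = 0.19400
  l_4 = 0.12979
  l_5 = 0.06463
  l_6 = 0.03658
R₀ = Σ l_x mₓ:
  age 1: 0.59200 × 1.6 = 0.9472
  age 2: 0.37237 × 5.7 = 2.1225
  age 3: 0.19400 × 3.3 = 0.6402
  age 4: 0.12979 × 5.5 = 0.7138
  age 5: 0.06463 × 3.0 = 0.1939
  age 6: 0.03658 × 1.0 = 0.0366
R₀ = 0.9472 + 2.1225 + 0.6402 + 0.7138 + 0.1939 + 0.0366 = 4.6542

4.65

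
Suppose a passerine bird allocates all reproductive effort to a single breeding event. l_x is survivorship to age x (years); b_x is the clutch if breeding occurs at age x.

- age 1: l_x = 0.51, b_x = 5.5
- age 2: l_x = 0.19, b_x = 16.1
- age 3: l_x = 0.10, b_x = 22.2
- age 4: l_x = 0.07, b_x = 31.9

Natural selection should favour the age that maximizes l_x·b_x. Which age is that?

2

Expected offspring if breeding at age x = l_x × b_x:
  age 1: 0.51 × 5.5 = 2.805
  age 2: 0.19 × 16.1 = 3.059
  age 3: 0.10 × 22.2 = 2.220
  age 4: 0.07 × 31.9 = 2.233
Maximum at age 2 (3.059).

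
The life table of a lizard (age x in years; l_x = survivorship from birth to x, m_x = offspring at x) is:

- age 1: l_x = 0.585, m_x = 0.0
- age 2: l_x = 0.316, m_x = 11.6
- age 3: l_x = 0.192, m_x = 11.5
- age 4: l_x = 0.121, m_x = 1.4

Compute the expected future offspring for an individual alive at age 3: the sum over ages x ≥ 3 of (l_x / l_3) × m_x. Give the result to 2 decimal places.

l_3 = 0.192. Conditional survival from age 3 to x is l_x / l_3.
  x=3: (0.192/0.192) × 11.5 = 11.5000
  x=4: (0.121/0.192) × 1.4 = 0.8823
Sum = 11.5000 + 0.8823 = 12.3823

12.38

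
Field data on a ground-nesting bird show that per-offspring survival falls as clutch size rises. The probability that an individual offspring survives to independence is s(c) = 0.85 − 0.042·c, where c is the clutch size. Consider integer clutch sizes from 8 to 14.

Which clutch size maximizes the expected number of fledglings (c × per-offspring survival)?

10

Expected fledglings = c × s(c):
  c=8: 8 × 0.514 = 4.112
  c=9: 9 × 0.472 = 4.248
  c=10: 10 × 0.430 = 4.300
  c=11: 11 × 0.388 = 4.268
  c=12: 12 × 0.346 = 4.152
  c=13: 13 × 0.304 = 3.952
  c=14: 14 × 0.262 = 3.668
Maximum at c = 10 (4.300 fledglings).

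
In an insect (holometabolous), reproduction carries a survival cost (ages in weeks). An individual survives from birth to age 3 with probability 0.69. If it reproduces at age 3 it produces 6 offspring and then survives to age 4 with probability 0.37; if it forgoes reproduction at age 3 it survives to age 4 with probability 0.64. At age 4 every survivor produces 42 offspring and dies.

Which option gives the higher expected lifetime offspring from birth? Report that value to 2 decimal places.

breed at age 3: R₀ = 0.69 × (6 + 0.37 × 42) = 0.69 × 21.5400 = 14.8626
delay to age 4: R₀ = 0.69 × (0.64 × 42) = 0.69 × 26.8800 = 18.5472
Higher: delay to age 4 (18.5472).

18.55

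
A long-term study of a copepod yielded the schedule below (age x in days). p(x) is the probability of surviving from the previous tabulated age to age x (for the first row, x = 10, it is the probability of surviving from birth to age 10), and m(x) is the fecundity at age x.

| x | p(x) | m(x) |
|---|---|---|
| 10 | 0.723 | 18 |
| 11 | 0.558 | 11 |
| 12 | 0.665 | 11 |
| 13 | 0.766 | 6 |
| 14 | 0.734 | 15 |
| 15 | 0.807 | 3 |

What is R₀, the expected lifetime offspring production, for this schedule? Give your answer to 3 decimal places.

Survivorship from birth: l_x = p_10·p_11·…·p_x.
  l_10 = 0.72300
  l_11 = 0.40343
  l_12 = 0.26828
  l_13 = 0.20551
  l_14 = 0.15084
  l_15 = 0.12173
R₀ = Σ l_x m(x):
  age 10: 0.72300 × 18 = 13.0140
  age 11: 0.40343 × 11 = 4.4377
  age 12: 0.26828 × 11 = 2.9511
  age 13: 0.20551 × 6 = 1.2331
  age 14: 0.15084 × 15 = 2.2626
  age 15: 0.12173 × 3 = 0.3652
R₀ = 13.0140 + 4.4377 + 2.9511 + 1.2331 + 2.2626 + 0.3652 = 24.2637

24.264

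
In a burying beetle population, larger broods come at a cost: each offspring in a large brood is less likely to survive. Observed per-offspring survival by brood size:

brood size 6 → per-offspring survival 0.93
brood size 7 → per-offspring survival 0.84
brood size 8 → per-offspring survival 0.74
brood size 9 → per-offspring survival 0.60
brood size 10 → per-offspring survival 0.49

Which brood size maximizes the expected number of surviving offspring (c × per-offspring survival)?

8

Expected surviving offspring = c × s(c):
  c=6: 6 × 0.93 = 5.580
  c=7: 7 × 0.84 = 5.880
  c=8: 8 × 0.74 = 5.920
  c=9: 9 × 0.60 = 5.400
  c=10: 10 × 0.49 = 4.900
Maximum at c = 8 (5.920 surviving offspring).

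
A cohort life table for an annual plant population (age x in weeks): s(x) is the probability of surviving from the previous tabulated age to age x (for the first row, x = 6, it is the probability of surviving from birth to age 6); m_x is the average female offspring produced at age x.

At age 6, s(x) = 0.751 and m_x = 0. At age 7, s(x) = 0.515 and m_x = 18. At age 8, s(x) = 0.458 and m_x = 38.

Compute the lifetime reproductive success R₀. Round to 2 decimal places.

13.69

Survivorship from birth: l_x = s_6·s_7·…·s_x.
  l_6 = 0.75100
  l_7 = 0.38677
  l_8 = 0.17714
R₀ = Σ l_x m_x:
  age 6: 0.75100 × 0 = 0.0000
  age 7: 0.38677 × 18 = 6.9619
  age 8: 0.17714 × 38 = 6.7313
R₀ = 0.0000 + 6.9619 + 6.7313 = 13.6932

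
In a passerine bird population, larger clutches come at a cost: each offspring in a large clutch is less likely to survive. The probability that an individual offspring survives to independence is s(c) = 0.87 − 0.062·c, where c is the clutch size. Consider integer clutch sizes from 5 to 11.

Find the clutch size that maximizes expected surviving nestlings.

7

Expected surviving nestlings = c × s(c):
  c=5: 5 × 0.560 = 2.800
  c=6: 6 × 0.498 = 2.988
  c=7: 7 × 0.436 = 3.052
  c=8: 8 × 0.374 = 2.992
  c=9: 9 × 0.312 = 2.808
  c=10: 10 × 0.250 = 2.500
  c=11: 11 × 0.188 = 2.068
Maximum at c = 7 (3.052 surviving nestlings).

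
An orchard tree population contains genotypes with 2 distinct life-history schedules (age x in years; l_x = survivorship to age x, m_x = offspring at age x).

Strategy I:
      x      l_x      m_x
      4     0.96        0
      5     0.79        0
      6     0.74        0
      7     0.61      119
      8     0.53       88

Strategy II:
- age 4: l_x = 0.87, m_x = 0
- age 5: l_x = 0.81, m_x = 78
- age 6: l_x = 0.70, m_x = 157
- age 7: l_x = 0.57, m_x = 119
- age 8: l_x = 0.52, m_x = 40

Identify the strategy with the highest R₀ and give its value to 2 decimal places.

Strategy I: R₀ = 0.96×0 + 0.79×0 + 0.74×0 + 0.61×119 + 0.53×88 = 119.2300
Strategy II: R₀ = 0.87×0 + 0.81×78 + 0.70×157 + 0.57×119 + 0.52×40 = 261.7100
Highest R₀: strategy II with 261.7100.

261.71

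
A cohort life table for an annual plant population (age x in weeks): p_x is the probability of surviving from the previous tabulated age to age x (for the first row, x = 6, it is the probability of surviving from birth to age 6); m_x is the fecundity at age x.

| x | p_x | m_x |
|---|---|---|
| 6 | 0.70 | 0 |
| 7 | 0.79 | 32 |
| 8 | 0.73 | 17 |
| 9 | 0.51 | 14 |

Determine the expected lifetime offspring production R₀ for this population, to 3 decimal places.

27.441

Survivorship from birth: l_x = p_6·p_7·…·p_x.
  l_6 = 0.70000
  l_7 = 0.55300
  l_8 = 0.40369
  l_9 = 0.20588
R₀ = Σ l_x m_x:
  age 6: 0.70000 × 0 = 0.0000
  age 7: 0.55300 × 32 = 17.6960
  age 8: 0.40369 × 17 = 6.8627
  age 9: 0.20588 × 14 = 2.8823
R₀ = 0.0000 + 17.6960 + 6.8627 + 2.8823 = 27.4411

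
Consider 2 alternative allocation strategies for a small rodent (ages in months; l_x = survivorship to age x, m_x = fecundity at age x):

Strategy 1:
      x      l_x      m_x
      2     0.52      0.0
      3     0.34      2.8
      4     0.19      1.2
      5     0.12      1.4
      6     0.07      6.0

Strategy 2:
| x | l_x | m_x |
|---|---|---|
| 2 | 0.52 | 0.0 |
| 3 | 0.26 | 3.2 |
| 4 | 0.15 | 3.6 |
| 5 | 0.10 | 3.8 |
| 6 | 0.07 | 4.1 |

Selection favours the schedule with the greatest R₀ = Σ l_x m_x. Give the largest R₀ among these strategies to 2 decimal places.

Strategy 1: R₀ = 0.52×0.0 + 0.34×2.8 + 0.19×1.2 + 0.12×1.4 + 0.07×6.0 = 1.7680
Strategy 2: R₀ = 0.52×0.0 + 0.26×3.2 + 0.15×3.6 + 0.10×3.8 + 0.07×4.1 = 2.0390
Highest R₀: strategy 2 with 2.0390.

2.04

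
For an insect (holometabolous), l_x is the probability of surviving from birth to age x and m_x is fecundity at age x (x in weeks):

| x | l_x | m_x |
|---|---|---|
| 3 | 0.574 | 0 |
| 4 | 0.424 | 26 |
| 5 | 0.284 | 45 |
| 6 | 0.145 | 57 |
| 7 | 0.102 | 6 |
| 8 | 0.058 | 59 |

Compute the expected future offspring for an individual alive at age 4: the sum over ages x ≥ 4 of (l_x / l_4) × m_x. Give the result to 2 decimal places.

l_4 = 0.424. Conditional survival from age 4 to x is l_x / l_4.
  x=4: (0.424/0.424) × 26 = 26.0000
  x=5: (0.284/0.424) × 45 = 30.1415
  x=6: (0.145/0.424) × 57 = 19.4929
  x=7: (0.102/0.424) × 6 = 1.4434
  x=8: (0.058/0.424) × 59 = 8.0708
Sum = 26.0000 + 30.1415 + 19.4929 + 1.4434 + 8.0708 = 85.1486

85.15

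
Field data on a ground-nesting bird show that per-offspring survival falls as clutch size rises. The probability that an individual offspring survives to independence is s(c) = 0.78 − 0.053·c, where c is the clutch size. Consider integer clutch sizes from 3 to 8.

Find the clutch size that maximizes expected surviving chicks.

7

Expected surviving chicks = c × s(c):
  c=3: 3 × 0.621 = 1.863
  c=4: 4 × 0.568 = 2.272
  c=5: 5 × 0.515 = 2.575
  c=6: 6 × 0.462 = 2.772
  c=7: 7 × 0.409 = 2.863
  c=8: 8 × 0.356 = 2.848
Maximum at c = 7 (2.863 surviving chicks).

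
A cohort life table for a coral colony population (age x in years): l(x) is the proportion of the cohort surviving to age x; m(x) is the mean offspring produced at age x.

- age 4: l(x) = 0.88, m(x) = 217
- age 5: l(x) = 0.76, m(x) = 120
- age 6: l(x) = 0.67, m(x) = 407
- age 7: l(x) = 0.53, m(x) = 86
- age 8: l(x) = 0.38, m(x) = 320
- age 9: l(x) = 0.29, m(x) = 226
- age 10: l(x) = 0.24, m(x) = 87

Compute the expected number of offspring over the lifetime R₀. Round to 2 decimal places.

808.45

R₀ = Σ l(x) m(x):
  age 4: 0.88 × 217 = 190.9600
  age 5: 0.76 × 120 = 91.2000
  age 6: 0.67 × 407 = 272.6900
  age 7: 0.53 × 86 = 45.5800
  age 8: 0.38 × 320 = 121.6000
  age 9: 0.29 × 226 = 65.5400
  age 10: 0.24 × 87 = 20.8800
R₀ = 190.9600 + 91.2000 + 272.6900 + 45.5800 + 121.6000 + 65.5400 + 20.8800 = 808.4500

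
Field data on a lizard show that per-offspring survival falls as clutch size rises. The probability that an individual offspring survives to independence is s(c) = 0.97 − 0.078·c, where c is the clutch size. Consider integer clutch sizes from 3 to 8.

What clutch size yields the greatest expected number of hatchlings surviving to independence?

6

Expected hatchlings surviving to independence = c × s(c):
  c=3: 3 × 0.736 = 2.208
  c=4: 4 × 0.658 = 2.632
  c=5: 5 × 0.580 = 2.900
  c=6: 6 × 0.502 = 3.012
  c=7: 7 × 0.424 = 2.968
  c=8: 8 × 0.346 = 2.768
Maximum at c = 6 (3.012 hatchlings surviving to independence).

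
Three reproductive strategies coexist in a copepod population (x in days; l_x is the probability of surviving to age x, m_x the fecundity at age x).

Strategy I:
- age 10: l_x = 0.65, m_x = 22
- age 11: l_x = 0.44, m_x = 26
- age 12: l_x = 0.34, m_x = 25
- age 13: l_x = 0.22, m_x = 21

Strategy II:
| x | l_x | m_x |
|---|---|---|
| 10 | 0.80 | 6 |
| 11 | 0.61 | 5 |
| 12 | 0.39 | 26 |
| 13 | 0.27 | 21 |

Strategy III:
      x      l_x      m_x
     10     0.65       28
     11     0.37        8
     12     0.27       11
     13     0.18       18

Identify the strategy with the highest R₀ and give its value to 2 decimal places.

38.86

Strategy I: R₀ = 0.65×22 + 0.44×26 + 0.34×25 + 0.22×21 = 38.8600
Strategy II: R₀ = 0.80×6 + 0.61×5 + 0.39×26 + 0.27×21 = 23.6600
Strategy III: R₀ = 0.65×28 + 0.37×8 + 0.27×11 + 0.18×18 = 27.3700
Highest R₀: strategy I with 38.8600.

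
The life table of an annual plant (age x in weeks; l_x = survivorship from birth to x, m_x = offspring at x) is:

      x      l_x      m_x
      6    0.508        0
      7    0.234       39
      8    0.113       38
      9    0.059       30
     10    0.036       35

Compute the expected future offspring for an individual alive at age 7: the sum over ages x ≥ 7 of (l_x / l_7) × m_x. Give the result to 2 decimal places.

70.30

l_7 = 0.234. Conditional survival from age 7 to x is l_x / l_7.
  x=7: (0.234/0.234) × 39 = 39.0000
  x=8: (0.113/0.234) × 38 = 18.3504
  x=9: (0.059/0.234) × 30 = 7.5641
  x=10: (0.036/0.234) × 35 = 5.3846
Sum = 39.0000 + 18.3504 + 7.5641 + 5.3846 = 70.2991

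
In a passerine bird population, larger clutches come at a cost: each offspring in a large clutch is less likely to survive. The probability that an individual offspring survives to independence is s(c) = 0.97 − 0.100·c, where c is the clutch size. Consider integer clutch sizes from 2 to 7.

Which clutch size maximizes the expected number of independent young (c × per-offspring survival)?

Expected independent young = c × s(c):
  c=2: 2 × 0.770 = 1.540
  c=3: 3 × 0.670 = 2.010
  c=4: 4 × 0.570 = 2.280
  c=5: 5 × 0.470 = 2.350
  c=6: 6 × 0.370 = 2.220
  c=7: 7 × 0.270 = 1.890
Maximum at c = 5 (2.350 independent young).

5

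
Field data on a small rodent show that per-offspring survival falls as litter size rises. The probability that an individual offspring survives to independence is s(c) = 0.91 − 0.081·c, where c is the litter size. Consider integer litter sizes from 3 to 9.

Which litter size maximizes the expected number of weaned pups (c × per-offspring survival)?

Expected weaned pups = c × s(c):
  c=3: 3 × 0.667 = 2.001
  c=4: 4 × 0.586 = 2.344
  c=5: 5 × 0.505 = 2.525
  c=6: 6 × 0.424 = 2.544
  c=7: 7 × 0.343 = 2.401
  c=8: 8 × 0.262 = 2.096
  c=9: 9 × 0.181 = 1.629
Maximum at c = 6 (2.544 weaned pups).

6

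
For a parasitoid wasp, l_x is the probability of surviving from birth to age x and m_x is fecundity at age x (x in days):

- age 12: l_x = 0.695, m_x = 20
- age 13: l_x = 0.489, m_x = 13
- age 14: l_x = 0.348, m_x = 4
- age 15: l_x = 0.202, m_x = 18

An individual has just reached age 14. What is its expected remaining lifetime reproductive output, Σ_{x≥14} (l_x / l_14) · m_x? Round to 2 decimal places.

14.45

l_14 = 0.348. Conditional survival from age 14 to x is l_x / l_14.
  x=14: (0.348/0.348) × 4 = 4.0000
  x=15: (0.202/0.348) × 18 = 10.4483
Sum = 4.0000 + 10.4483 = 14.4483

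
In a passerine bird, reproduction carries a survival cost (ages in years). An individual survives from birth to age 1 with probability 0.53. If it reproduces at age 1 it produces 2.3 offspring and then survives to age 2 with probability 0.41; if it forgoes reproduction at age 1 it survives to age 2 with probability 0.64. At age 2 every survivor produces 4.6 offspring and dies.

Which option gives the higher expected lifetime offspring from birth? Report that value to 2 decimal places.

breed at age 1: R₀ = 0.53 × (2.3 + 0.41 × 4.6) = 0.53 × 4.1860 = 2.2186
delay to age 2: R₀ = 0.53 × (0.64 × 4.6) = 0.53 × 2.9440 = 1.5603
Higher: breed at age 1 (2.2186).

2.22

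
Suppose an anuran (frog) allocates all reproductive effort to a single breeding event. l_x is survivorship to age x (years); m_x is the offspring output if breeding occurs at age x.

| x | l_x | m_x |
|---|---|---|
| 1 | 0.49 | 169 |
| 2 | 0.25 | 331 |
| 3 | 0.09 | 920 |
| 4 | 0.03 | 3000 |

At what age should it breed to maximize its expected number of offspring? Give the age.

Expected offspring if breeding at age x = l_x × m_x:
  age 1: 0.49 × 169 = 82.810
  age 2: 0.25 × 331 = 82.750
  age 3: 0.09 × 920 = 82.800
  age 4: 0.03 × 3000 = 90.000
Maximum at age 4 (90.000).

4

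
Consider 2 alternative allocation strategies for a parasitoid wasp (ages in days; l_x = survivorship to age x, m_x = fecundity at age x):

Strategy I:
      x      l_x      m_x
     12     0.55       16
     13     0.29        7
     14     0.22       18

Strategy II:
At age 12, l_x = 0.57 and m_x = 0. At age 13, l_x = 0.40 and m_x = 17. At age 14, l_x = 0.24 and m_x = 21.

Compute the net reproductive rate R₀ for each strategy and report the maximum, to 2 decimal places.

Strategy I: R₀ = 0.55×16 + 0.29×7 + 0.22×18 = 14.7900
Strategy II: R₀ = 0.57×0 + 0.40×17 + 0.24×21 = 11.8400
Highest R₀: strategy I with 14.7900.

14.79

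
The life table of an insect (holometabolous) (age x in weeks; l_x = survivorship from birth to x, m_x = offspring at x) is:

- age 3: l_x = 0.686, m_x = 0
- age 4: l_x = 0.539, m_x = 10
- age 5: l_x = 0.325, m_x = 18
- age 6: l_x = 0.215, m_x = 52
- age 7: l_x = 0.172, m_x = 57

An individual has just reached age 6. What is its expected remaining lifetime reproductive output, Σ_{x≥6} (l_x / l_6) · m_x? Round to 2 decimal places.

97.60

l_6 = 0.215. Conditional survival from age 6 to x is l_x / l_6.
  x=6: (0.215/0.215) × 52 = 52.0000
  x=7: (0.172/0.215) × 57 = 45.6000
Sum = 52.0000 + 45.6000 = 97.6000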